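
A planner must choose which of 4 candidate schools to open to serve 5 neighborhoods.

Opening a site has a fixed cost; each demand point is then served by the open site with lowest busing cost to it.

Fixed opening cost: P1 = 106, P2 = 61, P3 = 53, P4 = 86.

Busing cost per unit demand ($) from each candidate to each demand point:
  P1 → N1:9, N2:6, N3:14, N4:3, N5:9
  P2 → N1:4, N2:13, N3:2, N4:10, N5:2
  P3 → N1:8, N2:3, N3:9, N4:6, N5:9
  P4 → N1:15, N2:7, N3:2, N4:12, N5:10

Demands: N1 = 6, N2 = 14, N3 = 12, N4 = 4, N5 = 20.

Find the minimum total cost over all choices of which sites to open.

Open {P2, P3}: assign each demand point to its cheapest open site.
  N1→P2 6×4=24, N2→P3 14×3=42, N3→P2 12×2=24, N4→P3 4×6=24, N5→P2 20×2=40
  busing cost 154, fixed 114 → total 268.
Compare {P1, P2}: busing cost 184 + fixed 167 = 351.
Compare {P2, P3, P4}: busing cost 154 + fixed 200 = 354.
Compare {P1, P2, P3}: busing cost 142 + fixed 220 = 362.
All other subsets cost ≥ 351. Minimum total cost: 268.

268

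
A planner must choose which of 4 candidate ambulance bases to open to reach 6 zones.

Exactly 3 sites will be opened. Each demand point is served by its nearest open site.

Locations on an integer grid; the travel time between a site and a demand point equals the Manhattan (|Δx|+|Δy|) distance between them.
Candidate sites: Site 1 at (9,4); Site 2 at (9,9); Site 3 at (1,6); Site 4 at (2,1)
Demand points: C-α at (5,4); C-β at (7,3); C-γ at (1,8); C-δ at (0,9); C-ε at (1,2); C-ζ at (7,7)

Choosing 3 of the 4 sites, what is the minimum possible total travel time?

Open {Site 1, Site 3, Site 4}.
  C-α→Site 1 4, C-β→Site 1 3, C-γ→Site 3 2, C-δ→Site 3 4, C-ε→Site 4 2, C-ζ→Site 1 5  ⇒ total 20.
Compare {Site 1, Site 2, Site 3}: total 21.
Compare {Site 2, Site 3, Site 4}: total 25.
No size-3 selection does better; minimum is 20.

20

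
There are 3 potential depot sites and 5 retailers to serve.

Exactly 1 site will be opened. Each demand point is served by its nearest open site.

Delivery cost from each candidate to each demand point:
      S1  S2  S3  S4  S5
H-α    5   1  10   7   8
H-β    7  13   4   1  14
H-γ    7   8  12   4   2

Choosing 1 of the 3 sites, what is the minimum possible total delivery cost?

Open {H-α}.
  S1→H-α 5, S2→H-α 1, S3→H-α 10, S4→H-α 7, S5→H-α 8  ⇒ total 31.
Compare {H-γ}: total 33.
Compare {H-β}: total 39.

31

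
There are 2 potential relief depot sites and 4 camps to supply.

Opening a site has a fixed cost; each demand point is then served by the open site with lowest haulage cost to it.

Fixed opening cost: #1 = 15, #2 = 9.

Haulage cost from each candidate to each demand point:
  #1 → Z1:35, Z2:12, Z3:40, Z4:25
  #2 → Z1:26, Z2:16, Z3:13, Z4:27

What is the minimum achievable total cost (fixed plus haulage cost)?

91

Open {#2}: assign each demand point to its cheapest open site.
  Z1→#2 26, Z2→#2 16, Z3→#2 13, Z4→#2 27
  haulage cost 82, fixed 9 → total 91.
Compare {#1, #2}: haulage cost 76 + fixed 24 = 100.
Compare {#1}: haulage cost 112 + fixed 15 = 127.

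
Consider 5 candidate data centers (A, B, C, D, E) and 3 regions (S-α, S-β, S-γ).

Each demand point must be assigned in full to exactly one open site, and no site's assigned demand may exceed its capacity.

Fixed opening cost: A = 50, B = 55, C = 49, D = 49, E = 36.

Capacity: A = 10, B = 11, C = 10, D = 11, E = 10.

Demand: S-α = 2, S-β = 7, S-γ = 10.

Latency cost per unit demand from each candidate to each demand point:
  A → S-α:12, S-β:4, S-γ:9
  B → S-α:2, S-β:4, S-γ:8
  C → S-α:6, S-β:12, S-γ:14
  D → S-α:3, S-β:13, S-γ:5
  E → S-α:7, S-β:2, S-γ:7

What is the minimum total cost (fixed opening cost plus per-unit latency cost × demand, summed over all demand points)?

163

Open {D, E}; cheapest assignment that respects the capacities:
  D (cap 11, load 10): S-γ — cost 10×5 = 50
  E (cap 10, load 9): S-α, S-β — cost 2×7 + 7×2 = 28
  Shipping 78, fixed 85 → total 163.
  Any other capacity-feasible assignment to {D, E} ships for at least 78.
Compare {B, D}: its best feasible assignment gives total 186.
Compare {B, E}: its best feasible assignment gives total 193.
Every other set of open sites that can feasibly serve all demand totals ≥ 186 even under its best assignment. Minimum: 163.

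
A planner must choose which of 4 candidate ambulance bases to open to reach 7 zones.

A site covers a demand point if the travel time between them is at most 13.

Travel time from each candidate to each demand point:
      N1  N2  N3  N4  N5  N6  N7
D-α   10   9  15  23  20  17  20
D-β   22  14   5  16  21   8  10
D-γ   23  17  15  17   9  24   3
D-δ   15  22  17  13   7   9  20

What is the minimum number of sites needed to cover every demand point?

3

Coverage sets (demand points within 13 of each site):
  D-α: {N1, N2}
  D-β: {N3, N6, N7}
  D-γ: {N5, N7}
  D-δ: {N4, N5, N6}
No 2 sites suffice: every size-2 union leaves at least one demand point uncovered.
But {D-α, D-β, D-δ} covers everything, so the minimum is 3.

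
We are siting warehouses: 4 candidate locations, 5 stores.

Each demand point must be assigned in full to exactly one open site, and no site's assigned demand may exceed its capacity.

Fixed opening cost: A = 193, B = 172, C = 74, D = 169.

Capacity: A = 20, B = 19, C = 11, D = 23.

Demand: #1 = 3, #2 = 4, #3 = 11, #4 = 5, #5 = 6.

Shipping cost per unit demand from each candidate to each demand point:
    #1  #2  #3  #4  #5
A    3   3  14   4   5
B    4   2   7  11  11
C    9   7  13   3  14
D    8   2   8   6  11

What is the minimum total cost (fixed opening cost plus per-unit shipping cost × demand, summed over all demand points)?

Open {B, C}; cheapest assignment that respects the capacities:
  B (cap 19, load 18): #1, #2, #3 — cost 3×4 + 4×2 + 11×7 = 97
  C (cap 11, load 11): #4, #5 — cost 5×3 + 6×14 = 99
  Shipping 196, fixed 246 → total 442.
  Any other capacity-feasible assignment to {B, C} ships for at least 196.
Compare {C, D}: its best feasible assignment gives total 447.
Compare {A, C}: its best feasible assignment gives total 481.
Every other set of open sites that can feasibly serve all demand totals ≥ 447 even under its best assignment. Minimum: 442.

442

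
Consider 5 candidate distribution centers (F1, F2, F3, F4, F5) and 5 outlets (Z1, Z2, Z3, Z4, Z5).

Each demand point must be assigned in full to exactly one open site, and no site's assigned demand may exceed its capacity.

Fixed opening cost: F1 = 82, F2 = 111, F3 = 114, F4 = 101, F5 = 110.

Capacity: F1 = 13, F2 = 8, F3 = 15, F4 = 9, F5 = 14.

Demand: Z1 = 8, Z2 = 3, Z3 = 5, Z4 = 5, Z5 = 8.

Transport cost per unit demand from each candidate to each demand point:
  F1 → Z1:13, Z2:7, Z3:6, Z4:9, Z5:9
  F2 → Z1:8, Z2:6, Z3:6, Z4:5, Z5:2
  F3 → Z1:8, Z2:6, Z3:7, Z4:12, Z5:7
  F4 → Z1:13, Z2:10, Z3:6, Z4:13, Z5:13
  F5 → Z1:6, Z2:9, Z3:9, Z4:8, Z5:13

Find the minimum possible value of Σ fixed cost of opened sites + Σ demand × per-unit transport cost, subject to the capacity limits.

Open {F1, F2, F5}; cheapest assignment that respects the capacities:
  F1 (cap 13, load 8): Z2, Z3 — cost 3×7 + 5×6 = 51
  F2 (cap 8, load 8): Z5 — cost 8×2 = 16
  F5 (cap 14, load 13): Z1, Z4 — cost 8×6 + 5×8 = 88
  Shipping 155, fixed 303 → total 458.
  Any other capacity-feasible assignment to {F1, F2, F5} ships for at least 155.
Compare {F1, F2, F3}: its best feasible assignment gives total 480.
Compare {F2, F4, F5}: its best feasible assignment gives total 486.
Every other set of open sites that can feasibly serve all demand totals ≥ 480 even under its best assignment. Minimum: 458.

458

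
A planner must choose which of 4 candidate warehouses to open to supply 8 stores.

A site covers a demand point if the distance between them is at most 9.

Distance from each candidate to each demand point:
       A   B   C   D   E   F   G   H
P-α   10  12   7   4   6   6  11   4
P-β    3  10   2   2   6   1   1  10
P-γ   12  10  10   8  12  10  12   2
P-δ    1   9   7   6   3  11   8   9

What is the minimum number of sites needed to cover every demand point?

2

Coverage sets (demand points within 9 of each site):
  P-α: {C, D, E, F, H}
  P-β: {A, C, D, E, F, G}
  P-γ: {D, H}
  P-δ: {A, B, C, D, E, G, H}
No single site covers all 8 demand points.
But {P-α, P-δ} covers everything, so the minimum is 2.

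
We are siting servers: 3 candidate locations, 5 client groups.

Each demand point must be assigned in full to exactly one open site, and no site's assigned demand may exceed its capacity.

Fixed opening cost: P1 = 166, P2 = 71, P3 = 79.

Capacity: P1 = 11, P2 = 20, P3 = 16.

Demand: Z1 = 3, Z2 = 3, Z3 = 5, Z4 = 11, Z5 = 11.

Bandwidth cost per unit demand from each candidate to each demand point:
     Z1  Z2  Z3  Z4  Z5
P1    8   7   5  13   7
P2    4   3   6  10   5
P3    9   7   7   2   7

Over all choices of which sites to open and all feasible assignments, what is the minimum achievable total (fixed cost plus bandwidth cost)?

Open {P2, P3}; cheapest assignment that respects the capacities:
  P2 (cap 20, load 17): Z1, Z2, Z5 — cost 3×4 + 3×3 + 11×5 = 76
  P3 (cap 16, load 16): Z3, Z4 — cost 5×7 + 11×2 = 57
  Shipping 133, fixed 150 → total 283.
  Any other capacity-feasible assignment to {P2, P3} ships for at least 133.
Compare {P1, P2, P3}: its best feasible assignment gives total 439.
Every other set of open sites that can feasibly serve all demand totals ≥ 439 even under its best assignment. Minimum: 283.

283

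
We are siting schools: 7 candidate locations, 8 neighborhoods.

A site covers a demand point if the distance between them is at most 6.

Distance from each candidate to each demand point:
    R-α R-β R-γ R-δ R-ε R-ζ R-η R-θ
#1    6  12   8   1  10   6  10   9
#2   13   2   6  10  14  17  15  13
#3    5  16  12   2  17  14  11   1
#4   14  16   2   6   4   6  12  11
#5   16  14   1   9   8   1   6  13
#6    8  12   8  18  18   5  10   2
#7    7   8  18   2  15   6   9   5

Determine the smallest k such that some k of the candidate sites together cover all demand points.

Coverage sets (demand points within 6 of each site):
  #1: {R-α, R-δ, R-ζ}
  #2: {R-β, R-γ}
  #3: {R-α, R-δ, R-θ}
  #4: {R-γ, R-δ, R-ε, R-ζ}
  #5: {R-γ, R-ζ, R-η}
  #6: {R-ζ, R-θ}
  #7: {R-δ, R-ζ, R-θ}
No 3 sites suffice: every size-3 union leaves at least one demand point uncovered.
But {#2, #3, #4, #5} covers everything, so the minimum is 4.

4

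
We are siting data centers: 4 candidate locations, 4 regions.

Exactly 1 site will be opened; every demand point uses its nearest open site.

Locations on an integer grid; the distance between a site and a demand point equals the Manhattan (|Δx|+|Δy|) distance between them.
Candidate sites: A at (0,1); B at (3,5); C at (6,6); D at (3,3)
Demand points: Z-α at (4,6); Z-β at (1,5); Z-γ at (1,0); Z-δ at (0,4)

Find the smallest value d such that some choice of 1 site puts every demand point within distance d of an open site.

Open {D}.
  Farthest demand point is Z-γ at distance 5 (to D); all others are ≤ 5.
With {B} the worst case is 7.
With {A} the worst case is 9.
No size-1 selection achieves below 5.

5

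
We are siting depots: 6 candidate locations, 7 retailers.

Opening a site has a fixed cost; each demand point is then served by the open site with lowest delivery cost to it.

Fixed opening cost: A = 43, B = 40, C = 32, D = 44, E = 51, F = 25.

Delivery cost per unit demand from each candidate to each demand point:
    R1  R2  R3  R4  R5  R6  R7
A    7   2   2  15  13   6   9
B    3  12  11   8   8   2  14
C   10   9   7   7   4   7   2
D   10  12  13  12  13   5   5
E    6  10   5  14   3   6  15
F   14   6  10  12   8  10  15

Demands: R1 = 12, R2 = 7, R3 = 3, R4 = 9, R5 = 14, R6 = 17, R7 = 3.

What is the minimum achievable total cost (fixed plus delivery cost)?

330

Open {A, B, C}: assign each demand point to its cheapest open site.
  R1→B 12×3=36, R2→A 7×2=14, R3→A 3×2=6, R4→C 9×7=63, R5→C 14×4=56, R6→B 17×2=34, R7→C 3×2=6
  delivery cost 215, fixed 115 → total 330.
Compare {B, C}: delivery cost 279 + fixed 72 = 351.
Compare {B, C, F}: delivery cost 258 + fixed 97 = 355.
Compare {A, B, C, F}: delivery cost 215 + fixed 140 = 355.
All other subsets cost ≥ 351. Minimum total cost: 330.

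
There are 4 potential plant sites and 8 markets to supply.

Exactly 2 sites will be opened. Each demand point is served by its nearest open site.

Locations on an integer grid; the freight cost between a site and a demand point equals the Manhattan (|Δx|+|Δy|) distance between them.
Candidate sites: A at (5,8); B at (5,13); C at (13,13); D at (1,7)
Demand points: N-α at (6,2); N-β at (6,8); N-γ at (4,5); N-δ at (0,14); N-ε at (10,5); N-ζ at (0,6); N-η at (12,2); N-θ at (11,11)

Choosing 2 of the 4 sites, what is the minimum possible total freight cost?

Open {A, D}.
  N-α→A 7, N-β→A 1, N-γ→A 4, N-δ→D 8, N-ε→A 8, N-ζ→D 2, N-η→A 13, N-θ→A 9  ⇒ total 52.
Compare {A, B}: total 54.
Compare {A, C}: total 54.
No size-2 selection does better; minimum is 52.

52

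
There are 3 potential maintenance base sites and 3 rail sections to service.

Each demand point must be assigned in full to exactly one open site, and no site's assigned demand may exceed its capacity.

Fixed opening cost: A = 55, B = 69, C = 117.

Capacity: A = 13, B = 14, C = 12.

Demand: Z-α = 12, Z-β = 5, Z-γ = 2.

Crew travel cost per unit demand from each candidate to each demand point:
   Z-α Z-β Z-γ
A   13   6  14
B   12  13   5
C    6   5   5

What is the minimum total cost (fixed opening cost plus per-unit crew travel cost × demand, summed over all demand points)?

302

Open {A, C}; cheapest assignment that respects the capacities:
  A (cap 13, load 7): Z-β, Z-γ — cost 5×6 + 2×14 = 58
  C (cap 12, load 12): Z-α — cost 12×6 = 72
  Shipping 130, fixed 172 → total 302.
  Any other capacity-feasible assignment to {A, C} ships for at least 130.
Compare {A, B}: its best feasible assignment gives total 308.
Compare {B, C}: its best feasible assignment gives total 333.
Every other set of open sites that can feasibly serve all demand totals ≥ 308 even under its best assignment. Minimum: 302.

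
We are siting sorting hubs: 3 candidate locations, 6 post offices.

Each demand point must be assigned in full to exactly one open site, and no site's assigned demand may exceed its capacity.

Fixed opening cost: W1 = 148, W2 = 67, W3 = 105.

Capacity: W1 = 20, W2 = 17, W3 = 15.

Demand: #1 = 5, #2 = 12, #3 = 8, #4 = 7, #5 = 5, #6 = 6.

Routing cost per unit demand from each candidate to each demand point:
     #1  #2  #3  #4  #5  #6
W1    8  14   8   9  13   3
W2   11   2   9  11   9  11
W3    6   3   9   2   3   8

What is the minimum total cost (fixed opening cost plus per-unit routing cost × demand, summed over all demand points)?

495

Open {W1, W2, W3}; cheapest assignment that respects the capacities:
  W1 (cap 20, load 19): #1, #3, #6 — cost 5×8 + 8×8 + 6×3 = 122
  W2 (cap 17, load 12): #2 — cost 12×2 = 24
  W3 (cap 15, load 12): #4, #5 — cost 7×2 + 5×3 = 29
  Shipping 175, fixed 320 → total 495.
  Any other capacity-feasible assignment to {W1, W2, W3} ships for at least 175.
Total demand is 43 and no other set of sites has combined capacity ≥ 43, so {W1, W2, W3} is the only feasible choice of open sites. Minimum: 495.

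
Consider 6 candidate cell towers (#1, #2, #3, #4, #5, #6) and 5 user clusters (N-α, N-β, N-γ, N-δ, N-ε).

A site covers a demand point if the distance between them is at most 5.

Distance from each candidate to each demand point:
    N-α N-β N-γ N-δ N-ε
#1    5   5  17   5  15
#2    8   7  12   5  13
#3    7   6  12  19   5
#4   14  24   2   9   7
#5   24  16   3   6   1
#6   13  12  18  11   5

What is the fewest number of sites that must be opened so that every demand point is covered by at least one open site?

2

Coverage sets (demand points within 5 of each site):
  #1: {N-α, N-β, N-δ}
  #2: {N-δ}
  #3: {N-ε}
  #4: {N-γ}
  #5: {N-γ, N-ε}
  #6: {N-ε}
No single site covers all 5 demand points.
But {#1, #5} covers everything, so the minimum is 2.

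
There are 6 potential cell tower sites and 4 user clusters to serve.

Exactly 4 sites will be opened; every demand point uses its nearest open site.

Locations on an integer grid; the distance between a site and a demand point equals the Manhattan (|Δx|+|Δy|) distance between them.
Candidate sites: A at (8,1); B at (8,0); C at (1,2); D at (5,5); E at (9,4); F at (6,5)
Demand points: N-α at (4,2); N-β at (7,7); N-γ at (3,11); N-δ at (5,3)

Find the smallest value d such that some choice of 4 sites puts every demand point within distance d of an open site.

Open {A, B, C, D}.
  Farthest demand point is N-γ at distance 8 (to D); all others are ≤ 8.
With {A, B, D, E} the worst case is 8.
With {A, B, D, F} the worst case is 8.
No size-4 selection achieves below 8.

8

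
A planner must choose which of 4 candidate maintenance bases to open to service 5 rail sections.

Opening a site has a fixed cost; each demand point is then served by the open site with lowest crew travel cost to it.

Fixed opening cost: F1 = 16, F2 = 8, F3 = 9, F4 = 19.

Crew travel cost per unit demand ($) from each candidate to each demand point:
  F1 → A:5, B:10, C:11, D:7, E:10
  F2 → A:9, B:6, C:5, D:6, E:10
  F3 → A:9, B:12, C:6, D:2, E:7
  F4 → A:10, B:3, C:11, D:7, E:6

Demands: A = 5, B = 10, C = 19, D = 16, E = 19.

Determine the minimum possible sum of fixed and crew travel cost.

348

Open {F1, F2, F3, F4}: assign each demand point to its cheapest open site.
  A→F1 5×5=25, B→F4 10×3=30, C→F2 19×5=95, D→F3 16×2=32, E→F4 19×6=114
  crew travel cost 296, fixed 52 → total 348.
Compare {F2, F3, F4}: crew travel cost 316 + fixed 36 = 352.
Compare {F1, F3, F4}: crew travel cost 315 + fixed 44 = 359.
Compare {F3, F4}: crew travel cost 335 + fixed 28 = 363.
All other subsets cost ≥ 352. Minimum total cost: 348.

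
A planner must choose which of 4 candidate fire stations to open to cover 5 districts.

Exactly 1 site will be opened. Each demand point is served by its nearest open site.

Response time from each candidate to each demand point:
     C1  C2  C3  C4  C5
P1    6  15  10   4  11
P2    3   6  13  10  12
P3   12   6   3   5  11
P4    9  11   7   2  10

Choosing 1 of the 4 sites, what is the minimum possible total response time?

Open {P3}.
  C1→P3 12, C2→P3 6, C3→P3 3, C4→P3 5, C5→P3 11  ⇒ total 37.
Compare {P4}: total 39.
Compare {P2}: total 44.
No size-1 selection does better; minimum is 37.

37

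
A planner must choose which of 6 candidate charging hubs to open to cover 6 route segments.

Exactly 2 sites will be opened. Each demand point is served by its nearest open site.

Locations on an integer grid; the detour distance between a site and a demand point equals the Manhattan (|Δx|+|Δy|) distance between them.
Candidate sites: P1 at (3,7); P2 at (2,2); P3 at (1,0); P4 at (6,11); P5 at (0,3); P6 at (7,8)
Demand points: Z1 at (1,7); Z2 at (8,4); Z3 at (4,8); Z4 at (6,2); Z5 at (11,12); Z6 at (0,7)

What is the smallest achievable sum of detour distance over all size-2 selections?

Open {P1, P6}.
  Z1→P1 2, Z2→P6 5, Z3→P1 2, Z4→P6 7, Z5→P6 8, Z6→P1 3  ⇒ total 27.
Compare {P1, P4}: total 29.
Compare {P1, P2}: total 32.
No size-2 selection does better; minimum is 27.

27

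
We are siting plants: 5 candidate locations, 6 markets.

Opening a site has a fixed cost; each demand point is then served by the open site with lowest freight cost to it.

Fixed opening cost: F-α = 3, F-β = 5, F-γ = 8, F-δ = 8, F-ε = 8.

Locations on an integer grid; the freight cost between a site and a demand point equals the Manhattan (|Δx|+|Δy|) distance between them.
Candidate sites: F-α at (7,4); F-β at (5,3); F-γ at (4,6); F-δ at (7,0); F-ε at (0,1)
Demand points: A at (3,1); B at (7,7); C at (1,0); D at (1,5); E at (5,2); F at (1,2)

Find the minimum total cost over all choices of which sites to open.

Open {F-α, F-ε}: assign each demand point to its cheapest open site.
  A→F-ε 3, B→F-α 3, C→F-ε 2, D→F-ε 5, E→F-α 4, F→F-ε 2
  freight cost 19, fixed 11 → total 30.
Compare {F-β, F-ε}: freight cost 19 + fixed 13 = 32.
Compare {F-α, F-β, F-ε}: freight cost 16 + fixed 16 = 32.
Compare {F-β}: freight cost 29 + fixed 5 = 34.
All other subsets cost ≥ 32. Minimum total cost: 30.

30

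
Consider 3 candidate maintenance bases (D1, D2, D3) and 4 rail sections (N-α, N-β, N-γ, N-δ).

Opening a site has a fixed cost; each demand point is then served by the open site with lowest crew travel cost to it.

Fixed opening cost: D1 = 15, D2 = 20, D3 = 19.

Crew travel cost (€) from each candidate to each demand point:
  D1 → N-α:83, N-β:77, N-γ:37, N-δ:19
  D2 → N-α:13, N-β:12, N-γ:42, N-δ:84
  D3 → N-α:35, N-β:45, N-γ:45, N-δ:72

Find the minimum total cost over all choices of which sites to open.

Open {D1, D2}: assign each demand point to its cheapest open site.
  N-α→D2 13, N-β→D2 12, N-γ→D1 37, N-δ→D1 19
  crew travel cost 81, fixed 35 → total 116.
Compare {D1, D2, D3}: crew travel cost 81 + fixed 54 = 135.
Compare {D1, D3}: crew travel cost 136 + fixed 34 = 170.
Compare {D2}: crew travel cost 151 + fixed 20 = 171.
All other subsets cost ≥ 135. Minimum total cost: 116.

116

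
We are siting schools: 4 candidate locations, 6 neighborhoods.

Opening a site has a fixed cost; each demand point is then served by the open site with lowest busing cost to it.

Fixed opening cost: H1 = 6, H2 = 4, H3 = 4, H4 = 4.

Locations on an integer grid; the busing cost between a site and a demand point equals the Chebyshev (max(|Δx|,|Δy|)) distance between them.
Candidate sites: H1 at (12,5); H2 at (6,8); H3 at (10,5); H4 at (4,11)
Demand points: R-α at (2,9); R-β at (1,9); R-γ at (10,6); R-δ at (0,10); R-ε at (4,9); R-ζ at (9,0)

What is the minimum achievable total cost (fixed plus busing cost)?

Open {H3, H4}: assign each demand point to its cheapest open site.
  R-α→H4 2, R-β→H4 3, R-γ→H3 1, R-δ→H4 4, R-ε→H4 2, R-ζ→H3 5
  busing cost 17, fixed 8 → total 25.
Compare {H1, H4}: busing cost 18 + fixed 10 = 28.
Compare {H2, H3, H4}: busing cost 17 + fixed 12 = 29.
Compare {H2, H3}: busing cost 23 + fixed 8 = 31.
All other subsets cost ≥ 28. Minimum total cost: 25.

25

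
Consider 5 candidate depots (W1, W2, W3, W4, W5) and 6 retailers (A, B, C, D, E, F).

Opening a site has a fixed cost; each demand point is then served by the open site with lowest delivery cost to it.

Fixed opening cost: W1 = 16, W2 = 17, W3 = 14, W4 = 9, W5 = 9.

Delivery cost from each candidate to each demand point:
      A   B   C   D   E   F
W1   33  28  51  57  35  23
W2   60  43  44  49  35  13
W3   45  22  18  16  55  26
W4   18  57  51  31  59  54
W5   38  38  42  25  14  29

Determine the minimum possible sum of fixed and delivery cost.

146

Open {W3, W4, W5}: assign each demand point to its cheapest open site.
  A→W4 18, B→W3 22, C→W3 18, D→W3 16, E→W5 14, F→W3 26
  delivery cost 114, fixed 32 → total 146.
Compare {W2, W3, W4, W5}: delivery cost 101 + fixed 49 = 150.
Compare {W3, W5}: delivery cost 134 + fixed 23 = 157.
Compare {W1, W3, W4, W5}: delivery cost 111 + fixed 48 = 159.
All other subsets cost ≥ 150. Minimum total cost: 146.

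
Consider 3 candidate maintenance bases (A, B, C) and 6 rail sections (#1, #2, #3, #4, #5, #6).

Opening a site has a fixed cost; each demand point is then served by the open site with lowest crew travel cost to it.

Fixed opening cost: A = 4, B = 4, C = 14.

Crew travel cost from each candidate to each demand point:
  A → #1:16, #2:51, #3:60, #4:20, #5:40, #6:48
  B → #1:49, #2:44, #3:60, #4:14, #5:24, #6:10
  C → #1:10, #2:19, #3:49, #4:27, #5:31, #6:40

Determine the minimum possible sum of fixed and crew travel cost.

Open {B, C}: assign each demand point to its cheapest open site.
  #1→C 10, #2→C 19, #3→C 49, #4→B 14, #5→B 24, #6→B 10
  crew travel cost 126, fixed 18 → total 144.
Compare {A, B, C}: crew travel cost 126 + fixed 22 = 148.
Compare {A, B}: crew travel cost 168 + fixed 8 = 176.
Compare {A, C}: crew travel cost 169 + fixed 18 = 187.
All other subsets cost ≥ 148. Minimum total cost: 144.

144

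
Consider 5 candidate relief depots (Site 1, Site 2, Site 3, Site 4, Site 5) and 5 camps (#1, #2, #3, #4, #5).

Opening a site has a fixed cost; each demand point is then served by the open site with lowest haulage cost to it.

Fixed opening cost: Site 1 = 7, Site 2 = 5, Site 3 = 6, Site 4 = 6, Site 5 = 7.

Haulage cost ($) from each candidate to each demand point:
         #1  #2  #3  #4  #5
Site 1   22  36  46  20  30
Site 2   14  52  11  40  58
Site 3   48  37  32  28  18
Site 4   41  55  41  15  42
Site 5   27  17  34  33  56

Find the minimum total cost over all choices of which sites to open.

Open {Site 2, Site 3, Site 4, Site 5}: assign each demand point to its cheapest open site.
  #1→Site 2 14, #2→Site 5 17, #3→Site 2 11, #4→Site 4 15, #5→Site 3 18
  haulage cost 75, fixed 24 → total 99.
Compare {Site 1, Site 2, Site 3, Site 5}: haulage cost 80 + fixed 25 = 105.
Compare {Site 2, Site 3, Site 5}: haulage cost 88 + fixed 18 = 106.
Compare {Site 1, Site 2, Site 3, Site 4, Site 5}: haulage cost 75 + fixed 31 = 106.
All other subsets cost ≥ 105. Minimum total cost: 99.

99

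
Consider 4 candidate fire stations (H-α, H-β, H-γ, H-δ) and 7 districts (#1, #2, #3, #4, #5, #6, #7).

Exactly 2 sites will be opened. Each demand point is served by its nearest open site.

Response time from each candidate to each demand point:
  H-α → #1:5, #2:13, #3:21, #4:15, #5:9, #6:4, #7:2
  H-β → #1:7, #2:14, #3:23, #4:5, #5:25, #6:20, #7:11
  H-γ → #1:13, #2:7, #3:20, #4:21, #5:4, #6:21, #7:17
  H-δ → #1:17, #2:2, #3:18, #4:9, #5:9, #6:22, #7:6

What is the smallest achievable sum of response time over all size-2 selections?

49

Open {H-α, H-δ}.
  #1→H-α 5, #2→H-δ 2, #3→H-δ 18, #4→H-δ 9, #5→H-α 9, #6→H-α 4, #7→H-α 2  ⇒ total 49.
Compare {H-α, H-γ}: total 57.
Compare {H-α, H-β}: total 59.
No size-2 selection does better; minimum is 49.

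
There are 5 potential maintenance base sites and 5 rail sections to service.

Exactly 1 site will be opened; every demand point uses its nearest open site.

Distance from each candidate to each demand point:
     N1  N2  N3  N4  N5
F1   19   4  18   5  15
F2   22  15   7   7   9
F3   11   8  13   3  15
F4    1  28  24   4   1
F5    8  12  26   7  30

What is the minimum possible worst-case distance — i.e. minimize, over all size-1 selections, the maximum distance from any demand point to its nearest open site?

15

Open {F3}.
  Farthest demand point is N5 at distance 15 (to F3); all others are ≤ 15.
With {F1} the worst case is 19.
With {F2} the worst case is 22.
No size-1 selection achieves below 15.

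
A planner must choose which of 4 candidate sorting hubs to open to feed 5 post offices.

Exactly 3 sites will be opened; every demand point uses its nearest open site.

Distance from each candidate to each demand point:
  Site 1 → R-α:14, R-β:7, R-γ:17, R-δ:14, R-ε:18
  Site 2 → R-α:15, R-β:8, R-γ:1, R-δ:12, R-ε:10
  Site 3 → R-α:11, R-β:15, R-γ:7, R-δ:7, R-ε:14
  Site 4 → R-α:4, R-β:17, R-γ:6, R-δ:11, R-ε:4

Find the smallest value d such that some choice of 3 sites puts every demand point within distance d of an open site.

7

Open {Site 1, Site 3, Site 4}.
  Farthest demand point is R-β at distance 7 (to Site 1); all others are ≤ 7.
With {Site 2, Site 3, Site 4} the worst case is 8.
With {Site 1, Site 2, Site 3} the worst case is 11.
No size-3 selection achieves below 7.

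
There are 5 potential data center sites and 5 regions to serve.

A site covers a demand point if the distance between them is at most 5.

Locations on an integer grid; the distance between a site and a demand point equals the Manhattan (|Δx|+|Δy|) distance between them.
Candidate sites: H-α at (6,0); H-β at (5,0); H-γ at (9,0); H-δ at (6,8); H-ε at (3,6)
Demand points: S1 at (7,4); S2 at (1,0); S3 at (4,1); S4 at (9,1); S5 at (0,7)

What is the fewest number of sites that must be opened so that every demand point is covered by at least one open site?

2

Coverage sets (demand points within 5 of each site):
  H-α: {S1, S2, S3, S4}
  H-β: {S2, S3, S4}
  H-γ: {S4}
  H-δ: {S1}
  H-ε: {S5}
No single site covers all 5 demand points.
But {H-α, H-ε} covers everything, so the minimum is 2.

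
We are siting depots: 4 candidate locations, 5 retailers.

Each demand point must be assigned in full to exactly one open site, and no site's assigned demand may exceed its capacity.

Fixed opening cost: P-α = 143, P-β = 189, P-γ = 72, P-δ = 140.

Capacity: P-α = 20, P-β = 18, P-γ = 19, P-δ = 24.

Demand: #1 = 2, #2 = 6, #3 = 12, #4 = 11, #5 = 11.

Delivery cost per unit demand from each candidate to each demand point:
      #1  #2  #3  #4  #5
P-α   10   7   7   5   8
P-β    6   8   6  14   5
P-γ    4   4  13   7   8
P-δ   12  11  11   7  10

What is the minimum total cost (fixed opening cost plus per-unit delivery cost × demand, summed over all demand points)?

541

Open {P-γ, P-δ}; cheapest assignment that respects the capacities:
  P-γ (cap 19, load 19): #1, #2, #5 — cost 2×4 + 6×4 + 11×8 = 120
  P-δ (cap 24, load 23): #3, #4 — cost 12×11 + 11×7 = 209
  Shipping 329, fixed 212 → total 541.
  Any other capacity-feasible assignment to {P-γ, P-δ} ships for at least 329.
Compare {P-α, P-δ}: its best feasible assignment gives total 616.
Compare {P-α, P-γ, P-δ}: its best feasible assignment gives total 636.
Every other set of open sites that can feasibly serve all demand totals ≥ 616 even under its best assignment. Minimum: 541.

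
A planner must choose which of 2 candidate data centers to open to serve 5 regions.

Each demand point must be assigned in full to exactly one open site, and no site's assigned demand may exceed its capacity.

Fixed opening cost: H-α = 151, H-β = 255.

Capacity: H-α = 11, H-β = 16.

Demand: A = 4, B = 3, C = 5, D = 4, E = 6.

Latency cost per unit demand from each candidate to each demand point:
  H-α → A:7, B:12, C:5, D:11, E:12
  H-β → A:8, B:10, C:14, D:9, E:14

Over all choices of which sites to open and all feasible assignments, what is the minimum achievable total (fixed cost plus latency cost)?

Open {H-α, H-β}; cheapest assignment that respects the capacities:
  H-α (cap 11, load 11): C, E — cost 5×5 + 6×12 = 97
  H-β (cap 16, load 11): A, B, D — cost 4×8 + 3×10 + 4×9 = 98
  Shipping 195, fixed 406 → total 601.
  Any other capacity-feasible assignment to {H-α, H-β} ships for at least 195.
Total demand is 22 and no other set of sites has combined capacity ≥ 22, so {H-α, H-β} is the only feasible choice of open sites. Minimum: 601.

601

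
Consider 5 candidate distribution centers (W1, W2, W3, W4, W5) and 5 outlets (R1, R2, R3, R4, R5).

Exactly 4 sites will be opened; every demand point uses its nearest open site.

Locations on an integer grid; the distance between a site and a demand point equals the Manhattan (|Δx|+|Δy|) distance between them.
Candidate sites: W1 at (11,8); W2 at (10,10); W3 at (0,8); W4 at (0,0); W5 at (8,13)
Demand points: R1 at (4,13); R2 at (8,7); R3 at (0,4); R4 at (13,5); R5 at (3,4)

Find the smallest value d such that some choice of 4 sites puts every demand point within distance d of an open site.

Open {W1, W2, W3, W5}.
  Farthest demand point is R5 at distance 7 (to W3); all others are ≤ 7.
With {W1, W2, W4, W5} the worst case is 7.
With {W1, W3, W4, W5} the worst case is 7.
No size-4 selection achieves below 7.

7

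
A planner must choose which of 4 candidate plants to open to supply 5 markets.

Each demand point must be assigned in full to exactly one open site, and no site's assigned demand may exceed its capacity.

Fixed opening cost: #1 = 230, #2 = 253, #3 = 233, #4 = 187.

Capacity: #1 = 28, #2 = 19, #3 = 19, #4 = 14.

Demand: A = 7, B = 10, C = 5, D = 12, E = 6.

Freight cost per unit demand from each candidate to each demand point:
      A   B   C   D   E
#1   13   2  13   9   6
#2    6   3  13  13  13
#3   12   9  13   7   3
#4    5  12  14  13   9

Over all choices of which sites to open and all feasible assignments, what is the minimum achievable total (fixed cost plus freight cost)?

686

Open {#1, #4}; cheapest assignment that respects the capacities:
  #1 (cap 28, load 28): B, D, E — cost 10×2 + 12×9 + 6×6 = 164
  #4 (cap 14, load 12): A, C — cost 7×5 + 5×14 = 105
  Shipping 269, fixed 417 → total 686.
  Any other capacity-feasible assignment to {#1, #4} ships for at least 269.
Compare {#1, #3}: its best feasible assignment gives total 741.
Compare {#1, #2}: its best feasible assignment gives total 754.
Every other set of open sites that can feasibly serve all demand totals ≥ 741 even under its best assignment. Minimum: 686.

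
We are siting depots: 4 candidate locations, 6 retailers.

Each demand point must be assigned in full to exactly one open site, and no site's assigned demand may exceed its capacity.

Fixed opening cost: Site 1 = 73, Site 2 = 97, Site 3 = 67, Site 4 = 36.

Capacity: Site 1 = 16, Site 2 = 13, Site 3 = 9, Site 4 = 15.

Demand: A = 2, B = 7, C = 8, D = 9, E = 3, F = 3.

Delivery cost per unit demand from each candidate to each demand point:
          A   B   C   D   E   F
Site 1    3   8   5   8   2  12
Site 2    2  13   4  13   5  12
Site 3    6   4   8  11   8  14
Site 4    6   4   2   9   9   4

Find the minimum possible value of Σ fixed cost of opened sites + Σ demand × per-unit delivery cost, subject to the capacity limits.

316

Open {Site 1, Site 3, Site 4}; cheapest assignment that respects the capacities:
  Site 1 (cap 16, load 14): A, D, E — cost 2×3 + 9×8 + 3×2 = 84
  Site 3 (cap 9, load 7): B — cost 7×4 = 28
  Site 4 (cap 15, load 11): C, F — cost 8×2 + 3×4 = 28
  Shipping 140, fixed 176 → total 316.
  Any other capacity-feasible assignment to {Site 1, Site 3, Site 4} ships for at least 140.
Compare {Site 1, Site 2, Site 4}: its best feasible assignment gives total 360.
Compare {Site 2, Site 3, Site 4}: its best feasible assignment gives total 372.
Every other set of open sites that can feasibly serve all demand totals ≥ 360 even under its best assignment. Minimum: 316.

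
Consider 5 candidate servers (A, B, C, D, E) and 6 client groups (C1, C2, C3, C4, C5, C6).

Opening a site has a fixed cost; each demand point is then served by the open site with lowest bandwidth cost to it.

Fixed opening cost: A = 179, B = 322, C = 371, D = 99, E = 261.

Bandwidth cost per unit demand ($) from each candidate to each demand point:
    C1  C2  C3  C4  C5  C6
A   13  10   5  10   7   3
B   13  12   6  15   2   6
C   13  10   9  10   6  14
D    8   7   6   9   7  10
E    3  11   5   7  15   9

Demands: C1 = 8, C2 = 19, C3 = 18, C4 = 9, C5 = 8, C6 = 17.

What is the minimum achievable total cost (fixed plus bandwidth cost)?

711

Open {D}: assign each demand point to its cheapest open site.
  C1→D 8×8=64, C2→D 19×7=133, C3→D 18×6=108, C4→D 9×9=81, C5→D 8×7=56, C6→D 17×10=170
  bandwidth cost 612, fixed 99 → total 711.
Compare {A, D}: bandwidth cost 475 + fixed 278 = 753.
Compare {A}: bandwidth cost 581 + fixed 179 = 760.
Compare {D, E}: bandwidth cost 519 + fixed 360 = 879.
All other subsets cost ≥ 753. Minimum total cost: 711.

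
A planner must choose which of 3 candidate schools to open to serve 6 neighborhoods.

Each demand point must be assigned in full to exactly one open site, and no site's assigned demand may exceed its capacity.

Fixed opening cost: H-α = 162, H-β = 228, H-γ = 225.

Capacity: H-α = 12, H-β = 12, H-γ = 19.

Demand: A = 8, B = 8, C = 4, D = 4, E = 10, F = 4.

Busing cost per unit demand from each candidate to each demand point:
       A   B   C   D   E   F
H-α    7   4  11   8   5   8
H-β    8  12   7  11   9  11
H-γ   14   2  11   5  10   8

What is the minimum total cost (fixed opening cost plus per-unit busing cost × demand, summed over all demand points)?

825

Open {H-α, H-β, H-γ}; cheapest assignment that respects the capacities:
  H-α (cap 12, load 10): E — cost 10×5 = 50
  H-β (cap 12, load 12): A, C — cost 8×8 + 4×7 = 92
  H-γ (cap 19, load 16): B, D, F — cost 8×2 + 4×5 + 4×8 = 68
  Shipping 210, fixed 615 → total 825.
  Any other capacity-feasible assignment to {H-α, H-β, H-γ} ships for at least 210.
Total demand is 38 and no other set of sites has combined capacity ≥ 38, so {H-α, H-β, H-γ} is the only feasible choice of open sites. Minimum: 825.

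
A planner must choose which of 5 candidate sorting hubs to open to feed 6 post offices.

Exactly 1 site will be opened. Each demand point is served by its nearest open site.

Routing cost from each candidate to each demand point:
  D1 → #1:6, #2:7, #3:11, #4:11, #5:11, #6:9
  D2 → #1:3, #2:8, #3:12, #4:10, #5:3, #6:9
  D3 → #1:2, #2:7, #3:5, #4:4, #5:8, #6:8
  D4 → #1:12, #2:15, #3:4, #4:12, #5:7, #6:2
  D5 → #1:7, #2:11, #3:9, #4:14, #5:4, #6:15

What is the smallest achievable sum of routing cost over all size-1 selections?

Open {D3}.
  #1→D3 2, #2→D3 7, #3→D3 5, #4→D3 4, #5→D3 8, #6→D3 8  ⇒ total 34.
Compare {D2}: total 45.
Compare {D4}: total 52.
No size-1 selection does better; minimum is 34.

34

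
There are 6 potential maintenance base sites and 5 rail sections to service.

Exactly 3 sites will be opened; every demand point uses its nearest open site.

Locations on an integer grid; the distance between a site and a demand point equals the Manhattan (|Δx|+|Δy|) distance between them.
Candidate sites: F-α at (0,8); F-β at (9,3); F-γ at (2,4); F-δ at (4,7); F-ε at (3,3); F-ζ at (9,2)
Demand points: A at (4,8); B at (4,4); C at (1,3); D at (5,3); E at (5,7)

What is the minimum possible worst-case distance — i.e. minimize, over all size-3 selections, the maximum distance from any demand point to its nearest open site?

Open {F-α, F-δ, F-ε}.
  Farthest demand point is B at distance 2 (to F-ε); all others are ≤ 2.
With {F-β, F-δ, F-ε} the worst case is 2.
With {F-γ, F-δ, F-ε} the worst case is 2.
No size-3 selection achieves below 2.

2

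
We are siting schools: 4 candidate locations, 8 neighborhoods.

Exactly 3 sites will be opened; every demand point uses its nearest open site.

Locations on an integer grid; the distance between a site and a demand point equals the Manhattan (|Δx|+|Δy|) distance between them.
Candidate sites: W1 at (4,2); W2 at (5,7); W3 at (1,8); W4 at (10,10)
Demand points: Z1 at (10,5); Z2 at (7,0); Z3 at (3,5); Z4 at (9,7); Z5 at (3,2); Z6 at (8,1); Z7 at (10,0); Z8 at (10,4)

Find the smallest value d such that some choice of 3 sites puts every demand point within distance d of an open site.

8

Open {W1, W2, W3}.
  Farthest demand point is Z7 at distance 8 (to W1); all others are ≤ 8.
With {W1, W2, W4} the worst case is 8.
With {W1, W3, W4} the worst case is 8.
No size-3 selection achieves below 8.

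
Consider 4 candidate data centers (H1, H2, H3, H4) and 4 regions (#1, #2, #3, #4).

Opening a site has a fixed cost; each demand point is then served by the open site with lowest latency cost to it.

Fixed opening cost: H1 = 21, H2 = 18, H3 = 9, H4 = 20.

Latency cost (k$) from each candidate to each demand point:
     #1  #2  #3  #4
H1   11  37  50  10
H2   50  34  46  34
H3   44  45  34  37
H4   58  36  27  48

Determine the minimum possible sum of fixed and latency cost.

Open {H1, H3}: assign each demand point to its cheapest open site.
  #1→H1 11, #2→H1 37, #3→H3 34, #4→H1 10
  latency cost 92, fixed 30 → total 122.
Compare {H1, H4}: latency cost 84 + fixed 41 = 125.
Compare {H1}: latency cost 108 + fixed 21 = 129.
Compare {H1, H3, H4}: latency cost 84 + fixed 50 = 134.
All other subsets cost ≥ 125. Minimum total cost: 122.

122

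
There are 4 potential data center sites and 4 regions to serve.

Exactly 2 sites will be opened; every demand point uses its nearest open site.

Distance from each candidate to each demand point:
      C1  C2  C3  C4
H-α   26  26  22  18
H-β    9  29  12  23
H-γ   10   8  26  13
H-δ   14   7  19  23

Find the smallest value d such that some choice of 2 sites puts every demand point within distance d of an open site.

Open {H-β, H-γ}.
  Farthest demand point is C4 at distance 13 (to H-γ); all others are ≤ 13.
With {H-α, H-δ} the worst case is 19.
With {H-γ, H-δ} the worst case is 19.
No size-2 selection achieves below 13.

13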